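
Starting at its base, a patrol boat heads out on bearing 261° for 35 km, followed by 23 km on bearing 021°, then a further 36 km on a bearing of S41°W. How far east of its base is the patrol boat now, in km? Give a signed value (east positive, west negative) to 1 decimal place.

-49.9 km

Leg 1 (261°, 35 km): east 35 sin 261° = -34.57, north 35 cos 261° = -5.48
Leg 2 (021°, 23 km): east 23 sin 21° = 8.24, north 23 cos 21° = 21.47
Leg 3 (S41°W, 36 km): east 36 sin 221° = -23.62, north 36 cos 221° = -27.17
Net east component: -49.94 km.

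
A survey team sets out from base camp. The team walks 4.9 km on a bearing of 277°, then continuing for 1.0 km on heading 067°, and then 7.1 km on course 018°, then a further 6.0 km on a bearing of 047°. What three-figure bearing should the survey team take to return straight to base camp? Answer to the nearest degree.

193°

Leg 1 (277°, 4.9 km): east 4.9 sin 277° = -4.86, north 4.9 cos 277° = 0.60
Leg 2 (067°, 1.0 km): east 1.0 sin 67° = 0.92, north 1.0 cos 67° = 0.39
Leg 3 (018°, 7.1 km): east 7.1 sin 18° = 2.19, north 7.1 cos 18° = 6.75
Leg 4 (047°, 6.0 km): east 6.0 sin 47° = 4.39, north 6.0 cos 47° = 4.09
Net displacement: 2.64 east, 11.83 north. Direction back to start is (-2.64, -11.83): bearing = atan2(-2.64, -11.83) mod 360° = 192.57° ≈ 193°.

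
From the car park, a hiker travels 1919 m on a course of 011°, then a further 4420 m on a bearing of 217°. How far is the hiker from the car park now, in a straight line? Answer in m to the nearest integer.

2823 m

Leg 1 (011°, 1919 m): east 1919 sin 11° = 366.16, north 1919 cos 11° = 1883.74
Leg 2 (217°, 4420 m): east 4420 sin 217° = -2660.02, north 4420 cos 217° = -3529.97
Net: -2293.86 east, -1646.23 north. Distance = √((-2293.86)² + (-1646.23)²) = 2823.447 m.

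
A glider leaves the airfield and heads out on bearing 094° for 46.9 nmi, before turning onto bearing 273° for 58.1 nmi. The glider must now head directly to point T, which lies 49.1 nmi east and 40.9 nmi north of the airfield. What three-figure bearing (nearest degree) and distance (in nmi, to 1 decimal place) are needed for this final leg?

Leg 1 (094°, 46.9 nmi): east 46.9 sin 94° = 46.79, north 46.9 cos 94° = -3.27
Leg 2 (273°, 58.1 nmi): east 58.1 sin 273° = -58.02, north 58.1 cos 273° = 3.04
Current position: (-11.23, -0.23). Target: (49.1, 40.9). Remaining: Δeast = 60.33, Δnorth = 41.13.
Bearing = atan2(60.33, 41.13) mod 360° = 55.72°; distance = √((60.33)² + (41.13)²) = 73.021 nmi.

056°, 73.0 nmi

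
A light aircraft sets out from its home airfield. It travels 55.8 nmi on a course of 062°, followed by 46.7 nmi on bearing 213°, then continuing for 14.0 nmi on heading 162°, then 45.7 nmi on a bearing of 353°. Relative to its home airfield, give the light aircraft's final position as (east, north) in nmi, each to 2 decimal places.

Leg 1 (062°, 55.8 nmi): east 55.8 sin 62° = 49.27, north 55.8 cos 62° = 26.20
Leg 2 (213°, 46.7 nmi): east 46.7 sin 213° = -25.43, north 46.7 cos 213° = -39.17
Leg 3 (162°, 14.0 nmi): east 14.0 sin 162° = 4.33, north 14.0 cos 162° = -13.31
Leg 4 (353°, 45.7 nmi): east 45.7 sin 353° = -5.57, north 45.7 cos 353° = 45.36
Summing: 22.59 nmi east, 19.08 nmi north → (22.59, 19.08).

(22.59, 19.08)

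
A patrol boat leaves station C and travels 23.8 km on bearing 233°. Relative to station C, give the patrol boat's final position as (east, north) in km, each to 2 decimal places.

(-19.01, -14.32)

Leg 1 (233°, 23.8 km): east 23.8 sin 233° = -19.01, north 23.8 cos 233° = -14.32
Summing: -19.01 km east, -14.32 km north → (-19.01, -14.32).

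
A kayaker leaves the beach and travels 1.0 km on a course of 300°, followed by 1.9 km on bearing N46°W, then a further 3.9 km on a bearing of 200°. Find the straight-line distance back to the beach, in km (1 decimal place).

4.0 km

Leg 1 (300°, 1.0 km): east 1.0 sin 300° = -0.87, north 1.0 cos 300° = 0.50
Leg 2 (N46°W, 1.9 km): east 1.9 sin 314° = -1.37, north 1.9 cos 314° = 1.32
Leg 3 (200°, 3.9 km): east 3.9 sin 200° = -1.33, north 3.9 cos 200° = -3.66
Net: -3.57 east, -1.84 north. Distance = √((-3.57)² + (-1.84)²) = 4.016 km.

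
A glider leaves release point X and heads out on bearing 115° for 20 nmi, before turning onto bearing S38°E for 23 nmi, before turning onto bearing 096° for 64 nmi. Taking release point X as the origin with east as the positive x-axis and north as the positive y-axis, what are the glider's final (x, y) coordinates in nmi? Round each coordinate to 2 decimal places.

Leg 1 (115°, 20 nmi): east 20 sin 115° = 18.13, north 20 cos 115° = -8.45
Leg 2 (S38°E, 23 nmi): east 23 sin 142° = 14.16, north 23 cos 142° = -18.12
Leg 3 (096°, 64 nmi): east 64 sin 96° = 63.65, north 64 cos 96° = -6.69
Summing: 95.94 nmi east, -33.27 nmi north → (95.94, -33.27).

(95.94, -33.27)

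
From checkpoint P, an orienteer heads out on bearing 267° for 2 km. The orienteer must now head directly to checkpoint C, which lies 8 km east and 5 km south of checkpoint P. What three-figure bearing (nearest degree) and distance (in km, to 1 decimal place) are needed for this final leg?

Leg 1 (267°, 2 km): east 2 sin 267° = -2.00, north 2 cos 267° = -0.10
Current position: (-2.00, -0.10). Target: (8, -5). Remaining: Δeast = 10.00, Δnorth = -4.90.
Bearing = atan2(10.00, -4.90) mod 360° = 116.09°; distance = √((10.00)² + (-4.90)²) = 11.131 km.

116°, 11.1 km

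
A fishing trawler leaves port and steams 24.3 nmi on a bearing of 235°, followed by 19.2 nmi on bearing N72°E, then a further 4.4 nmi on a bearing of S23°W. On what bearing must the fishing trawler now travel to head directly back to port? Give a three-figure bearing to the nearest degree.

016°

Leg 1 (235°, 24.3 nmi): east 24.3 sin 235° = -19.91, north 24.3 cos 235° = -13.94
Leg 2 (N72°E, 19.2 nmi): east 19.2 sin 72° = 18.26, north 19.2 cos 72° = 5.93
Leg 3 (S23°W, 4.4 nmi): east 4.4 sin 203° = -1.72, north 4.4 cos 203° = -4.05
Net displacement: -3.36 east, -12.06 north. Direction back to start is (3.36, 12.06): bearing = atan2(3.36, 12.06) mod 360° = 15.59° ≈ 016°.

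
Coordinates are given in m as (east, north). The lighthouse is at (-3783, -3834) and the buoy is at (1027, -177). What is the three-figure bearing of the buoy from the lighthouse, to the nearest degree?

Δeast = 1027 − -3783 = 4810.00; Δnorth = -177 − -3834 = 3657.00.
Bearing = atan2(Δeast, Δnorth) mod 360° = 52.75° ≈ 053°.

053°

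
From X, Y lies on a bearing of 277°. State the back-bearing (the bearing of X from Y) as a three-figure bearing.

Back-bearing = 277° − 180° = 097°.

097°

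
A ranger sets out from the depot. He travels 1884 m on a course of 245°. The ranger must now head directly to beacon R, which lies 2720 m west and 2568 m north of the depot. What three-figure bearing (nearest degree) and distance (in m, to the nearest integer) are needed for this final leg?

343°, 3513 m

Leg 1 (245°, 1884 m): east 1884 sin 245° = -1707.48, north 1884 cos 245° = -796.21
Current position: (-1707.48, -796.21). Target: (-2720, 2568). Remaining: Δeast = -1012.52, Δnorth = 3364.21.
Bearing = atan2(-1012.52, 3364.21) mod 360° = 343.25°; distance = √((-1012.52)² + (3364.21)²) = 3513.277 m.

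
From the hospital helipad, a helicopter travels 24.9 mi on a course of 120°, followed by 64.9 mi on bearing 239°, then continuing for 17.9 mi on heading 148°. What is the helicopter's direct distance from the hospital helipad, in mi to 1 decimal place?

65.8 mi

Leg 1 (120°, 24.9 mi): east 24.9 sin 120° = 21.56, north 24.9 cos 120° = -12.45
Leg 2 (239°, 64.9 mi): east 64.9 sin 239° = -55.63, north 64.9 cos 239° = -33.43
Leg 3 (148°, 17.9 mi): east 17.9 sin 148° = 9.49, north 17.9 cos 148° = -15.18
Net: -24.58 east, -61.06 north. Distance = √((-24.58)² + (-61.06)²) = 65.818 mi.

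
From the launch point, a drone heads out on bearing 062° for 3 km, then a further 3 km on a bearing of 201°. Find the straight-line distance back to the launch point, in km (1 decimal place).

2.1 km

Leg 1 (062°, 3 km): east 3 sin 62° = 2.65, north 3 cos 62° = 1.41
Leg 2 (201°, 3 km): east 3 sin 201° = -1.08, north 3 cos 201° = -2.80
Net: 1.57 east, -1.39 north. Distance = √((1.57)² + (-1.39)²) = 2.101 km.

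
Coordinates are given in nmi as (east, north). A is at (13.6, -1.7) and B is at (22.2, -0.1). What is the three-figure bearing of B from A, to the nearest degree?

Δeast = 22.2 − 13.6 = 8.60; Δnorth = -0.1 − -1.7 = 1.60.
Bearing = atan2(Δeast, Δnorth) mod 360° = 79.46° ≈ 079°.

079°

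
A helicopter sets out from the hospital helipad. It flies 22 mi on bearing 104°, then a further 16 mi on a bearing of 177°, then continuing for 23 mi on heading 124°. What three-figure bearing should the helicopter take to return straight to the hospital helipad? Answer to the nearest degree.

Leg 1 (104°, 22 mi): east 22 sin 104° = 21.35, north 22 cos 104° = -5.32
Leg 2 (177°, 16 mi): east 16 sin 177° = 0.84, north 16 cos 177° = -15.98
Leg 3 (124°, 23 mi): east 23 sin 124° = 19.07, north 23 cos 124° = -12.86
Net displacement: 41.25 east, -34.16 north. Direction back to start is (-41.25, 34.16): bearing = atan2(-41.25, 34.16) mod 360° = 309.63° ≈ 310°.

310°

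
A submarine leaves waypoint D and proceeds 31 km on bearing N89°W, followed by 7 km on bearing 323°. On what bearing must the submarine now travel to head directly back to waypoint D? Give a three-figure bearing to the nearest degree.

Leg 1 (N89°W, 31 km): east 31 sin 271° = -31.00, north 31 cos 271° = 0.54
Leg 2 (323°, 7 km): east 7 sin 323° = -4.21, north 7 cos 323° = 5.59
Net displacement: -35.21 east, 6.13 north. Direction back to start is (35.21, -6.13): bearing = atan2(35.21, -6.13) mod 360° = 99.88° ≈ 100°.

100°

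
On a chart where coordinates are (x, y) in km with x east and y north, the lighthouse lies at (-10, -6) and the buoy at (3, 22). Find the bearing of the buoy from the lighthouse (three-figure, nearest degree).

025°

Δeast = 3 − -10 = 13.00; Δnorth = 22 − -6 = 28.00.
Bearing = atan2(Δeast, Δnorth) mod 360° = 24.90° ≈ 025°.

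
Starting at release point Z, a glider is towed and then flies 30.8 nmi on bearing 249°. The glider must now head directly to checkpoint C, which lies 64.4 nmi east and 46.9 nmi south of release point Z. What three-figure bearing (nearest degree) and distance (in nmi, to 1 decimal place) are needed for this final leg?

Leg 1 (249°, 30.8 nmi): east 30.8 sin 249° = -28.75, north 30.8 cos 249° = -11.04
Current position: (-28.75, -11.04). Target: (64.4, -46.9). Remaining: Δeast = 93.15, Δnorth = -35.86.
Bearing = atan2(93.15, -35.86) mod 360° = 111.06°; distance = √((93.15)² + (-35.86)²) = 99.819 nmi.

111°, 99.8 nmi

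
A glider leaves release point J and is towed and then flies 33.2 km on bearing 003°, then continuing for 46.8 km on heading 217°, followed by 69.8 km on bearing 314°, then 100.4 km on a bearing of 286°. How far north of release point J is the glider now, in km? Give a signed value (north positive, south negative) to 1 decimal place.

71.9 km

Leg 1 (003°, 33.2 km): east 33.2 sin 3° = 1.74, north 33.2 cos 3° = 33.15
Leg 2 (217°, 46.8 km): east 46.8 sin 217° = -28.16, north 46.8 cos 217° = -37.38
Leg 3 (314°, 69.8 km): east 69.8 sin 314° = -50.21, north 69.8 cos 314° = 48.49
Leg 4 (286°, 100.4 km): east 100.4 sin 286° = -96.51, north 100.4 cos 286° = 27.67
Net north component: 71.94 km.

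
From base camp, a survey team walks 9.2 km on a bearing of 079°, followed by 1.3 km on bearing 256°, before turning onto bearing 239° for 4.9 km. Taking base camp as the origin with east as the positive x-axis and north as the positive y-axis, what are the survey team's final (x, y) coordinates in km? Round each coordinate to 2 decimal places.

(3.57, -1.08)

Leg 1 (079°, 9.2 km): east 9.2 sin 79° = 9.03, north 9.2 cos 79° = 1.76
Leg 2 (256°, 1.3 km): east 1.3 sin 256° = -1.26, north 1.3 cos 256° = -0.31
Leg 3 (239°, 4.9 km): east 4.9 sin 239° = -4.20, north 4.9 cos 239° = -2.52
Summing: 3.57 km east, -1.08 km north → (3.57, -1.08).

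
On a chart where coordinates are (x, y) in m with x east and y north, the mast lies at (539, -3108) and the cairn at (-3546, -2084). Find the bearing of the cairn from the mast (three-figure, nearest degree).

Δeast = -3546 − 539 = -4085.00; Δnorth = -2084 − -3108 = 1024.00.
Bearing = atan2(Δeast, Δnorth) mod 360° = 284.07° ≈ 284°.

284°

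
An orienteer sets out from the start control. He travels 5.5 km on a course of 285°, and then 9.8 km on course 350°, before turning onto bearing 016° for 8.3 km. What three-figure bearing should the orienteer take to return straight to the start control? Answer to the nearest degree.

166°

Leg 1 (285°, 5.5 km): east 5.5 sin 285° = -5.31, north 5.5 cos 285° = 1.42
Leg 2 (350°, 9.8 km): east 9.8 sin 350° = -1.70, north 9.8 cos 350° = 9.65
Leg 3 (016°, 8.3 km): east 8.3 sin 16° = 2.29, north 8.3 cos 16° = 7.98
Net displacement: -4.73 east, 19.05 north. Direction back to start is (4.73, -19.05): bearing = atan2(4.73, -19.05) mod 360° = 166.07° ≈ 166°.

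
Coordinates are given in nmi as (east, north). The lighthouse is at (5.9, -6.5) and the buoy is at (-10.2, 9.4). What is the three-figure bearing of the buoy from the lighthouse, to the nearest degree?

Δeast = -10.2 − 5.9 = -16.10; Δnorth = 9.4 − -6.5 = 15.90.
Bearing = atan2(Δeast, Δnorth) mod 360° = 314.64° ≈ 315°.

315°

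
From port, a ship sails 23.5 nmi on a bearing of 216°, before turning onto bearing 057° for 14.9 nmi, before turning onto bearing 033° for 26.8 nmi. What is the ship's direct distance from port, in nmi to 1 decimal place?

17.6 nmi

Leg 1 (216°, 23.5 nmi): east 23.5 sin 216° = -13.81, north 23.5 cos 216° = -19.01
Leg 2 (057°, 14.9 nmi): east 14.9 sin 57° = 12.50, north 14.9 cos 57° = 8.12
Leg 3 (033°, 26.8 nmi): east 26.8 sin 33° = 14.60, north 26.8 cos 33° = 22.48
Net: 13.28 east, 11.58 north. Distance = √((13.28)² + (11.58)²) = 17.619 nmi.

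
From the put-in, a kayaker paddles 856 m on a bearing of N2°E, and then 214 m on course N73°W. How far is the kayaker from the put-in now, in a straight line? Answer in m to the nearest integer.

935 m

Leg 1 (N2°E, 856 m): east 856 sin 2° = 29.87, north 856 cos 2° = 855.48
Leg 2 (N73°W, 214 m): east 214 sin 287° = -204.65, north 214 cos 287° = 62.57
Net: -174.78 east, 918.05 north. Distance = √((-174.78)² + (918.05)²) = 934.535 m.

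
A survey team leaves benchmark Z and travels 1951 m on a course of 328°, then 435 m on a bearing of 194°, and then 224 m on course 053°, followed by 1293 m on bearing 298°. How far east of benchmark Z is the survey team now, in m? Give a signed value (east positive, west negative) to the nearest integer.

Leg 1 (328°, 1951 m): east 1951 sin 328° = -1033.87, north 1951 cos 328° = 1654.54
Leg 2 (194°, 435 m): east 435 sin 194° = -105.24, north 435 cos 194° = -422.08
Leg 3 (053°, 224 m): east 224 sin 53° = 178.89, north 224 cos 53° = 134.81
Leg 4 (298°, 1293 m): east 1293 sin 298° = -1141.65, north 1293 cos 298° = 607.03
Net east component: -2101.87 m.

-2102 m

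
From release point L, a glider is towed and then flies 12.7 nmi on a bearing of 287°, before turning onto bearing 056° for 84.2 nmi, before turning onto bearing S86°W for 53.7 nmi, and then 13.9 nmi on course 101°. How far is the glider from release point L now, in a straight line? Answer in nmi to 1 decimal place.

47.8 nmi

Leg 1 (287°, 12.7 nmi): east 12.7 sin 287° = -12.15, north 12.7 cos 287° = 3.71
Leg 2 (056°, 84.2 nmi): east 84.2 sin 56° = 69.80, north 84.2 cos 56° = 47.08
Leg 3 (S86°W, 53.7 nmi): east 53.7 sin 266° = -53.57, north 53.7 cos 266° = -3.75
Leg 4 (101°, 13.9 nmi): east 13.9 sin 101° = 13.64, north 13.9 cos 101° = -2.65
Net: 17.74 east, 44.40 north. Distance = √((17.74)² + (44.40)²) = 47.810 nmi.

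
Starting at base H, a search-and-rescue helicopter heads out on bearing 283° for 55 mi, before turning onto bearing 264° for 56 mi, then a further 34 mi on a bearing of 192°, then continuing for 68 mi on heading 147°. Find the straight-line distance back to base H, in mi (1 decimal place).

Leg 1 (283°, 55 mi): east 55 sin 283° = -53.59, north 55 cos 283° = 12.37
Leg 2 (264°, 56 mi): east 56 sin 264° = -55.69, north 56 cos 264° = -5.85
Leg 3 (192°, 34 mi): east 34 sin 192° = -7.07, north 34 cos 192° = -33.26
Leg 4 (147°, 68 mi): east 68 sin 147° = 37.04, north 68 cos 147° = -57.03
Net: -79.32 east, -83.77 north. Distance = √((-79.32)² + (-83.77)²) = 115.361 mi.

115.4 mi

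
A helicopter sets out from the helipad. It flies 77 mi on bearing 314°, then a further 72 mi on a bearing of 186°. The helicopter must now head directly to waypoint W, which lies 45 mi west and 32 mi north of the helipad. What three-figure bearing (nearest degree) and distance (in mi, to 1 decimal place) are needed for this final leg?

Leg 1 (314°, 77 mi): east 77 sin 314° = -55.39, north 77 cos 314° = 53.49
Leg 2 (186°, 72 mi): east 72 sin 186° = -7.53, north 72 cos 186° = -71.61
Current position: (-62.92, -18.12). Target: (-45, 32). Remaining: Δeast = 17.92, Δnorth = 50.12.
Bearing = atan2(17.92, 50.12) mod 360° = 19.67°; distance = √((17.92)² + (50.12)²) = 53.223 mi.

020°, 53.2 mi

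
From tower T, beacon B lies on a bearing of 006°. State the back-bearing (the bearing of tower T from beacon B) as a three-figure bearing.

186°

Back-bearing = 006° + 180° = 186°.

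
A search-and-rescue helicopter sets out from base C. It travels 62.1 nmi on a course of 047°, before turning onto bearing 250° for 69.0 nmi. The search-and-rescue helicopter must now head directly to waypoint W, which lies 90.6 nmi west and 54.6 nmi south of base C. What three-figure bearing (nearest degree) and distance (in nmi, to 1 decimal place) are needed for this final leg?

224°, 102.2 nmi

Leg 1 (047°, 62.1 nmi): east 62.1 sin 47° = 45.42, north 62.1 cos 47° = 42.35
Leg 2 (250°, 69.0 nmi): east 69.0 sin 250° = -64.84, north 69.0 cos 250° = -23.60
Current position: (-19.42, 18.75). Target: (-90.6, -54.6). Remaining: Δeast = -71.18, Δnorth = -73.35.
Bearing = atan2(-71.18, -73.35) mod 360° = 224.14°; distance = √((-71.18)² + (-73.35)²) = 102.210 nmi.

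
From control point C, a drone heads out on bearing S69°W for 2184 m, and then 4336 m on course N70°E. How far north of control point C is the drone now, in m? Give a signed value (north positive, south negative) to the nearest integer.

Leg 1 (S69°W, 2184 m): east 2184 sin 249° = -2038.94, north 2184 cos 249° = -782.68
Leg 2 (N70°E, 4336 m): east 4336 sin 70° = 4074.51, north 4336 cos 70° = 1483.00
Net north component: 700.32 m.

700 m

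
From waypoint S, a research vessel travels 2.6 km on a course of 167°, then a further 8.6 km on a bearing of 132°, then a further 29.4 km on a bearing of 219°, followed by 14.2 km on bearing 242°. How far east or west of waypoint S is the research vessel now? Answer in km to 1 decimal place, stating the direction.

24.1 km west

Leg 1 (167°, 2.6 km): east 2.6 sin 167° = 0.58, north 2.6 cos 167° = -2.53
Leg 2 (132°, 8.6 km): east 8.6 sin 132° = 6.39, north 8.6 cos 132° = -5.75
Leg 3 (219°, 29.4 km): east 29.4 sin 219° = -18.50, north 29.4 cos 219° = -22.85
Leg 4 (242°, 14.2 km): east 14.2 sin 242° = -12.54, north 14.2 cos 242° = -6.67
Net east component: -24.06 km.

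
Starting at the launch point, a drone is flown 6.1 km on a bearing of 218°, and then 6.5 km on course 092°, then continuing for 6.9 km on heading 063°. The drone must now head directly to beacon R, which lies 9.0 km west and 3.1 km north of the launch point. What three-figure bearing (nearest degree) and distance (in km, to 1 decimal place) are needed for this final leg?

286°, 18.6 km

Leg 1 (218°, 6.1 km): east 6.1 sin 218° = -3.76, north 6.1 cos 218° = -4.81
Leg 2 (092°, 6.5 km): east 6.5 sin 92° = 6.50, north 6.5 cos 92° = -0.23
Leg 3 (063°, 6.9 km): east 6.9 sin 63° = 6.15, north 6.9 cos 63° = 3.13
Current position: (8.89, -1.90). Target: (-9.0, 3.1). Remaining: Δeast = -17.89, Δnorth = 5.00.
Bearing = atan2(-17.89, 5.00) mod 360° = 285.62°; distance = √((-17.89)² + (5.00)²) = 18.574 km.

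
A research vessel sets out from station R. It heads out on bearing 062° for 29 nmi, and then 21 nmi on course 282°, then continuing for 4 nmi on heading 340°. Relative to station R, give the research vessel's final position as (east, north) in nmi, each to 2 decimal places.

Leg 1 (062°, 29 nmi): east 29 sin 62° = 25.61, north 29 cos 62° = 13.61
Leg 2 (282°, 21 nmi): east 21 sin 282° = -20.54, north 21 cos 282° = 4.37
Leg 3 (340°, 4 nmi): east 4 sin 340° = -1.37, north 4 cos 340° = 3.76
Summing: 3.70 nmi east, 21.74 nmi north → (3.70, 21.74).

(3.70, 21.74)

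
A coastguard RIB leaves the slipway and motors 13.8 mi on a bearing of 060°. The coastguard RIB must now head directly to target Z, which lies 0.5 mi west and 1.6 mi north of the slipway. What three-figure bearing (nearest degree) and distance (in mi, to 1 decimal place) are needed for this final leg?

Leg 1 (060°, 13.8 mi): east 13.8 sin 60° = 11.95, north 13.8 cos 60° = 6.90
Current position: (11.95, 6.90). Target: (-0.5, 1.6). Remaining: Δeast = -12.45, Δnorth = -5.30.
Bearing = atan2(-12.45, -5.30) mod 360° = 246.94°; distance = √((-12.45)² + (-5.30)²) = 13.532 mi.

247°, 13.5 mi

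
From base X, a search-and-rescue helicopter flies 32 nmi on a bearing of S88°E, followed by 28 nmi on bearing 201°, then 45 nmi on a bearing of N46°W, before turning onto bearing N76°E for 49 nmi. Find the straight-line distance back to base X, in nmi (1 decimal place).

40.4 nmi

Leg 1 (S88°E, 32 nmi): east 32 sin 92° = 31.98, north 32 cos 92° = -1.12
Leg 2 (201°, 28 nmi): east 28 sin 201° = -10.03, north 28 cos 201° = -26.14
Leg 3 (N46°W, 45 nmi): east 45 sin 314° = -32.37, north 45 cos 314° = 31.26
Leg 4 (N76°E, 49 nmi): east 49 sin 76° = 47.54, north 49 cos 76° = 11.85
Net: 37.12 east, 15.86 north. Distance = √((37.12)² + (15.86)²) = 40.365 nmi.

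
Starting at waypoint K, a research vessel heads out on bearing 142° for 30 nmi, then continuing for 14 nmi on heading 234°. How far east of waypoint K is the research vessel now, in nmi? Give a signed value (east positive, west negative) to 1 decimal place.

7.1 nmi

Leg 1 (142°, 30 nmi): east 30 sin 142° = 18.47, north 30 cos 142° = -23.64
Leg 2 (234°, 14 nmi): east 14 sin 234° = -11.33, north 14 cos 234° = -8.23
Net east component: 7.14 nmi.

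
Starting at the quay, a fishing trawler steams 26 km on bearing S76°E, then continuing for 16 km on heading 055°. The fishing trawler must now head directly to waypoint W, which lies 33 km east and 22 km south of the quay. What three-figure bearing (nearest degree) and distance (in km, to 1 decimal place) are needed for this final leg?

192°, 25.5 km

Leg 1 (S76°E, 26 km): east 26 sin 104° = 25.23, north 26 cos 104° = -6.29
Leg 2 (055°, 16 km): east 16 sin 55° = 13.11, north 16 cos 55° = 9.18
Current position: (38.33, 2.89). Target: (33, -22). Remaining: Δeast = -5.33, Δnorth = -24.89.
Bearing = atan2(-5.33, -24.89) mod 360° = 192.10°; distance = √((-5.33)² + (-24.89)²) = 25.452 km.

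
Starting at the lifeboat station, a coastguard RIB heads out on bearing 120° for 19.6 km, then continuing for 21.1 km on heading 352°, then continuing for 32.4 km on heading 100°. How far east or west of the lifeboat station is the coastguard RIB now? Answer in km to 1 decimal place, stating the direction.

45.9 km east

Leg 1 (120°, 19.6 km): east 19.6 sin 120° = 16.97, north 19.6 cos 120° = -9.80
Leg 2 (352°, 21.1 km): east 21.1 sin 352° = -2.94, north 21.1 cos 352° = 20.89
Leg 3 (100°, 32.4 km): east 32.4 sin 100° = 31.91, north 32.4 cos 100° = -5.63
Net east component: 45.95 km.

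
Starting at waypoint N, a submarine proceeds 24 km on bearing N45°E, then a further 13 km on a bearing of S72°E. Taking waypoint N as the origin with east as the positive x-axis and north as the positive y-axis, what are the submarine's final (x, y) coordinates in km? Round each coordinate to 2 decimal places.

(29.33, 12.95)

Leg 1 (N45°E, 24 km): east 24 sin 45° = 16.97, north 24 cos 45° = 16.97
Leg 2 (S72°E, 13 km): east 13 sin 108° = 12.36, north 13 cos 108° = -4.02
Summing: 29.33 km east, 12.95 km north → (29.33, 12.95).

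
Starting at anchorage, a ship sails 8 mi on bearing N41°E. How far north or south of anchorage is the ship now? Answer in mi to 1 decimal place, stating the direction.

6.0 mi north

Leg 1 (N41°E, 8 mi): east 8 sin 41° = 5.25, north 8 cos 41° = 6.04
Net north component: 6.04 mi.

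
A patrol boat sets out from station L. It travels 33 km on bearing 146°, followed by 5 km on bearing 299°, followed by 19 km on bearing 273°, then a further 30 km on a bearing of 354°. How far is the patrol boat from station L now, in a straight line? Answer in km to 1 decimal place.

10.0 km

Leg 1 (146°, 33 km): east 33 sin 146° = 18.45, north 33 cos 146° = -27.36
Leg 2 (299°, 5 km): east 5 sin 299° = -4.37, north 5 cos 299° = 2.42
Leg 3 (273°, 19 km): east 19 sin 273° = -18.97, north 19 cos 273° = 0.99
Leg 4 (354°, 30 km): east 30 sin 354° = -3.14, north 30 cos 354° = 29.84
Net: -8.03 east, 5.90 north. Distance = √((-8.03)² + (5.90)²) = 9.962 km.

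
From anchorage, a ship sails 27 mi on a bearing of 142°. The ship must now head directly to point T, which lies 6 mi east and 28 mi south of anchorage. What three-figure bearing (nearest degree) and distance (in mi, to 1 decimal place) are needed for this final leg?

Leg 1 (142°, 27 mi): east 27 sin 142° = 16.62, north 27 cos 142° = -21.28
Current position: (16.62, -21.28). Target: (6, -28). Remaining: Δeast = -10.62, Δnorth = -6.72.
Bearing = atan2(-10.62, -6.72) mod 360° = 237.67°; distance = √((-10.62)² + (-6.72)²) = 12.572 mi.

238°, 12.6 mi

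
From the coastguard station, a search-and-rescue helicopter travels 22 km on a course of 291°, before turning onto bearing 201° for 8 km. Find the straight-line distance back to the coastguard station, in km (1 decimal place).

Leg 1 (291°, 22 km): east 22 sin 291° = -20.54, north 22 cos 291° = 7.88
Leg 2 (201°, 8 km): east 8 sin 201° = -2.87, north 8 cos 201° = -7.47
Net: -23.41 east, 0.42 north. Distance = √((-23.41)² + (0.42)²) = 23.409 km.

23.4 km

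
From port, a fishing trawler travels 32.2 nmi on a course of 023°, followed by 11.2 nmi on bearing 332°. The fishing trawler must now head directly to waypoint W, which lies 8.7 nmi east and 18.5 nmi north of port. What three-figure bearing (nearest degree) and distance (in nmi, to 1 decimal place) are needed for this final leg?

176°, 21.1 nmi

Leg 1 (023°, 32.2 nmi): east 32.2 sin 23° = 12.58, north 32.2 cos 23° = 29.64
Leg 2 (332°, 11.2 nmi): east 11.2 sin 332° = -5.26, north 11.2 cos 332° = 9.89
Current position: (7.32, 39.53). Target: (8.7, 18.5). Remaining: Δeast = 1.38, Δnorth = -21.03.
Bearing = atan2(1.38, -21.03) mod 360° = 176.25°; distance = √((1.38)² + (-21.03)²) = 21.074 nmi.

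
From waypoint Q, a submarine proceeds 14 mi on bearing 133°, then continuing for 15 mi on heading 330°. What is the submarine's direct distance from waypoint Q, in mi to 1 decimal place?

Leg 1 (133°, 14 mi): east 14 sin 133° = 10.24, north 14 cos 133° = -9.55
Leg 2 (330°, 15 mi): east 15 sin 330° = -7.50, north 15 cos 330° = 12.99
Net: 2.74 east, 3.44 north. Distance = √((2.74)² + (3.44)²) = 4.399 mi.

4.4 mi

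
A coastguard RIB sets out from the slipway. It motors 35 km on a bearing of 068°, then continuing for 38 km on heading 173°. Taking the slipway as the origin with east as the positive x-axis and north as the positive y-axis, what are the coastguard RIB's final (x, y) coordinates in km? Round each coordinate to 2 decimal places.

(37.08, -24.61)

Leg 1 (068°, 35 km): east 35 sin 68° = 32.45, north 35 cos 68° = 13.11
Leg 2 (173°, 38 km): east 38 sin 173° = 4.63, north 38 cos 173° = -37.72
Summing: 37.08 km east, -24.61 km north → (37.08, -24.61).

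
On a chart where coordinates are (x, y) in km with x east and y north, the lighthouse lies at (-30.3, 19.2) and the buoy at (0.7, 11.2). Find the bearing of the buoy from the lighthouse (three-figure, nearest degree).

Δeast = 0.7 − -30.3 = 31.00; Δnorth = 11.2 − 19.2 = -8.00.
Bearing = atan2(Δeast, Δnorth) mod 360° = 104.47° ≈ 104°.

104°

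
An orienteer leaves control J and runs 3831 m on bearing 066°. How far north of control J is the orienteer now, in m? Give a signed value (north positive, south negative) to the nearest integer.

Leg 1 (066°, 3831 m): east 3831 sin 66° = 3499.79, north 3831 cos 66° = 1558.21
Net north component: 1558.21 m.

1558 m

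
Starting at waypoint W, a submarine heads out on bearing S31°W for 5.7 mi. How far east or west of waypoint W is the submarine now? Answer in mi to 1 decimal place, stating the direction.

2.9 mi west

Leg 1 (S31°W, 5.7 mi): east 5.7 sin 211° = -2.94, north 5.7 cos 211° = -4.89
Net east component: -2.94 mi.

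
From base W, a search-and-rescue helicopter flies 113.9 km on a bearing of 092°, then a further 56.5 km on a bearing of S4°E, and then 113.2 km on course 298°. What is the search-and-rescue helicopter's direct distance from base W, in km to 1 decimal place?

Leg 1 (092°, 113.9 km): east 113.9 sin 92° = 113.83, north 113.9 cos 92° = -3.98
Leg 2 (S4°E, 56.5 km): east 56.5 sin 176° = 3.94, north 56.5 cos 176° = -56.36
Leg 3 (298°, 113.2 km): east 113.2 sin 298° = -99.95, north 113.2 cos 298° = 53.14
Net: 17.82 east, -7.19 north. Distance = √((17.82)² + (-7.19)²) = 19.219 km.

19.2 km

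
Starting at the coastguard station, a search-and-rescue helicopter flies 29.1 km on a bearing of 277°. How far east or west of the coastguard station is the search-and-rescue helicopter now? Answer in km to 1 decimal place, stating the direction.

Leg 1 (277°, 29.1 km): east 29.1 sin 277° = -28.88, north 29.1 cos 277° = 3.55
Net east component: -28.88 km.

28.9 km west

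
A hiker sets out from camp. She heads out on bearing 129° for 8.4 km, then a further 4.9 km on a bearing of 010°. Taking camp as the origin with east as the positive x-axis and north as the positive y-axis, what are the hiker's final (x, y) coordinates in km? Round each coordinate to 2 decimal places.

(7.38, -0.46)

Leg 1 (129°, 8.4 km): east 8.4 sin 129° = 6.53, north 8.4 cos 129° = -5.29
Leg 2 (010°, 4.9 km): east 4.9 sin 10° = 0.85, north 4.9 cos 10° = 4.83
Summing: 7.38 km east, -0.46 km north → (7.38, -0.46).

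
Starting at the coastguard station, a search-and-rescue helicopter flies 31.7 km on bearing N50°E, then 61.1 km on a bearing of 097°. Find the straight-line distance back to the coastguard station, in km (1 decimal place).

Leg 1 (N50°E, 31.7 km): east 31.7 sin 50° = 24.28, north 31.7 cos 50° = 20.38
Leg 2 (097°, 61.1 km): east 61.1 sin 97° = 60.64, north 61.1 cos 97° = -7.45
Net: 84.93 east, 12.93 north. Distance = √((84.93)² + (12.93)²) = 85.907 km.

85.9 km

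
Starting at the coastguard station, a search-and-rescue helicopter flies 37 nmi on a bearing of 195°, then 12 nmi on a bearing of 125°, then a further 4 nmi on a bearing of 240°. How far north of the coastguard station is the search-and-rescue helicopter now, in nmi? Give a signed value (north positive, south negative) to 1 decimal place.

-44.6 nmi

Leg 1 (195°, 37 nmi): east 37 sin 195° = -9.58, north 37 cos 195° = -35.74
Leg 2 (125°, 12 nmi): east 12 sin 125° = 9.83, north 12 cos 125° = -6.88
Leg 3 (240°, 4 nmi): east 4 sin 240° = -3.46, north 4 cos 240° = -2.00
Net north component: -44.62 nmi.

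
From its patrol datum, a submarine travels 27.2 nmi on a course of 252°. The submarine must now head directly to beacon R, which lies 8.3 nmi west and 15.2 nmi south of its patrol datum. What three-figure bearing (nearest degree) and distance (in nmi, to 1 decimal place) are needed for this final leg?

Leg 1 (252°, 27.2 nmi): east 27.2 sin 252° = -25.87, north 27.2 cos 252° = -8.41
Current position: (-25.87, -8.41). Target: (-8.3, -15.2). Remaining: Δeast = 17.57, Δnorth = -6.79.
Bearing = atan2(17.57, -6.79) mod 360° = 111.14°; distance = √((17.57)² + (-6.79)²) = 18.837 nmi.

111°, 18.8 nmi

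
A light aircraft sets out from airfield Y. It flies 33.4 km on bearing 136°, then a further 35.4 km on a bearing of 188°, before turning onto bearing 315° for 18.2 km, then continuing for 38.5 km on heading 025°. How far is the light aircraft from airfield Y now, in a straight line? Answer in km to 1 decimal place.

24.5 km

Leg 1 (136°, 33.4 km): east 33.4 sin 136° = 23.20, north 33.4 cos 136° = -24.03
Leg 2 (188°, 35.4 km): east 35.4 sin 188° = -4.93, north 35.4 cos 188° = -35.06
Leg 3 (315°, 18.2 km): east 18.2 sin 315° = -12.87, north 18.2 cos 315° = 12.87
Leg 4 (025°, 38.5 km): east 38.5 sin 25° = 16.27, north 38.5 cos 25° = 34.89
Net: 21.68 east, -11.32 north. Distance = √((21.68)² + (-11.32)²) = 24.454 km.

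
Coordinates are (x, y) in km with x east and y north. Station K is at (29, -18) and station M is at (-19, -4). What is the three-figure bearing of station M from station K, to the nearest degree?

Δeast = -19 − 29 = -48.00; Δnorth = -4 − -18 = 14.00.
Bearing = atan2(Δeast, Δnorth) mod 360° = 286.26° ≈ 286°.

286°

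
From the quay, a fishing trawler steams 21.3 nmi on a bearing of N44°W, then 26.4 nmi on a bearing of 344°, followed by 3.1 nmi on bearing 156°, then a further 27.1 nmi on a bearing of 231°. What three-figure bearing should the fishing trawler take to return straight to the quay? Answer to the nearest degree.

116°

Leg 1 (N44°W, 21.3 nmi): east 21.3 sin 316° = -14.80, north 21.3 cos 316° = 15.32
Leg 2 (344°, 26.4 nmi): east 26.4 sin 344° = -7.28, north 26.4 cos 344° = 25.38
Leg 3 (156°, 3.1 nmi): east 3.1 sin 156° = 1.26, north 3.1 cos 156° = -2.83
Leg 4 (231°, 27.1 nmi): east 27.1 sin 231° = -21.06, north 27.1 cos 231° = -17.05
Net displacement: -41.87 east, 20.81 north. Direction back to start is (41.87, -20.81): bearing = atan2(41.87, -20.81) mod 360° = 116.43° ≈ 116°.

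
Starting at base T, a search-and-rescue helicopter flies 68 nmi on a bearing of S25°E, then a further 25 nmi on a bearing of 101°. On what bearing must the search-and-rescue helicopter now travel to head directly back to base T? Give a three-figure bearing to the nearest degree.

321°

Leg 1 (S25°E, 68 nmi): east 68 sin 155° = 28.74, north 68 cos 155° = -61.63
Leg 2 (101°, 25 nmi): east 25 sin 101° = 24.54, north 25 cos 101° = -4.77
Net displacement: 53.28 east, -66.40 north. Direction back to start is (-53.28, 66.40): bearing = atan2(-53.28, 66.40) mod 360° = 321.26° ≈ 321°.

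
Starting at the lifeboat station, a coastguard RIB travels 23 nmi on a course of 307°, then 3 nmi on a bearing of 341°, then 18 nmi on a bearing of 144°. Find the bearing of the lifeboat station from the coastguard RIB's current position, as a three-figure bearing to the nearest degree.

Leg 1 (307°, 23 nmi): east 23 sin 307° = -18.37, north 23 cos 307° = 13.84
Leg 2 (341°, 3 nmi): east 3 sin 341° = -0.98, north 3 cos 341° = 2.84
Leg 3 (144°, 18 nmi): east 18 sin 144° = 10.58, north 18 cos 144° = -14.56
Net displacement: -8.77 east, 2.12 north. Direction back to start is (8.77, -2.12): bearing = atan2(8.77, -2.12) mod 360° = 103.57° ≈ 104°.

104°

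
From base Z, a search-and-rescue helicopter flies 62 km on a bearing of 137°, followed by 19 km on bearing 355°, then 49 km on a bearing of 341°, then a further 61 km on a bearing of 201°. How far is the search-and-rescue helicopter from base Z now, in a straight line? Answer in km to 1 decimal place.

Leg 1 (137°, 62 km): east 62 sin 137° = 42.28, north 62 cos 137° = -45.34
Leg 2 (355°, 19 km): east 19 sin 355° = -1.66, north 19 cos 355° = 18.93
Leg 3 (341°, 49 km): east 49 sin 341° = -15.95, north 49 cos 341° = 46.33
Leg 4 (201°, 61 km): east 61 sin 201° = -21.86, north 61 cos 201° = -56.95
Net: 2.81 east, -37.03 north. Distance = √((2.81)² + (-37.03)²) = 37.141 km.

37.1 km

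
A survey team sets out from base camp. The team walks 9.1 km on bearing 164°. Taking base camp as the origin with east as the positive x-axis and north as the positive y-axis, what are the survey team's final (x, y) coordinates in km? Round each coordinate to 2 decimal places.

(2.51, -8.75)

Leg 1 (164°, 9.1 km): east 9.1 sin 164° = 2.51, north 9.1 cos 164° = -8.75
Summing: 2.51 km east, -8.75 km north → (2.51, -8.75).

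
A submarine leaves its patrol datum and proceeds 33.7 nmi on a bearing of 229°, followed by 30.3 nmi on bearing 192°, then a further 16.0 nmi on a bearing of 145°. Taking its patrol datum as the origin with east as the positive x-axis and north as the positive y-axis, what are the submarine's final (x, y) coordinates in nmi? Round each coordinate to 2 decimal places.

Leg 1 (229°, 33.7 nmi): east 33.7 sin 229° = -25.43, north 33.7 cos 229° = -22.11
Leg 2 (192°, 30.3 nmi): east 30.3 sin 192° = -6.30, north 30.3 cos 192° = -29.64
Leg 3 (145°, 16.0 nmi): east 16.0 sin 145° = 9.18, north 16.0 cos 145° = -13.11
Summing: -22.56 nmi east, -64.85 nmi north → (-22.56, -64.85).

(-22.56, -64.85)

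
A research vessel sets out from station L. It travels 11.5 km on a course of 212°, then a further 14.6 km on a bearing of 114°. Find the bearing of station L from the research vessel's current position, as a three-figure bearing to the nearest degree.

335°

Leg 1 (212°, 11.5 km): east 11.5 sin 212° = -6.09, north 11.5 cos 212° = -9.75
Leg 2 (114°, 14.6 km): east 14.6 sin 114° = 13.34, north 14.6 cos 114° = -5.94
Net displacement: 7.24 east, -15.69 north. Direction back to start is (-7.24, 15.69): bearing = atan2(-7.24, 15.69) mod 360° = 335.22° ≈ 335°.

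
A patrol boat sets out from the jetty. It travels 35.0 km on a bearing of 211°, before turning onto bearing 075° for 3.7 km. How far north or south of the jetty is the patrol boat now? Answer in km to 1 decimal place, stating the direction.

29.0 km south

Leg 1 (211°, 35.0 km): east 35.0 sin 211° = -18.03, north 35.0 cos 211° = -30.00
Leg 2 (075°, 3.7 km): east 3.7 sin 75° = 3.57, north 3.7 cos 75° = 0.96
Net north component: -29.04 km.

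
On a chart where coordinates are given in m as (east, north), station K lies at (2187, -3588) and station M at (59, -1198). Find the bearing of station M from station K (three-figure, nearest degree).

Δeast = 59 − 2187 = -2128.00; Δnorth = -1198 − -3588 = 2390.00.
Bearing = atan2(Δeast, Δnorth) mod 360° = 318.32° ≈ 318°.

318°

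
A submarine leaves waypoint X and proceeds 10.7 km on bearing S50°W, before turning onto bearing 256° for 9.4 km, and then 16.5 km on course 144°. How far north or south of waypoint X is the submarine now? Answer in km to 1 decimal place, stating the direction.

Leg 1 (S50°W, 10.7 km): east 10.7 sin 230° = -8.20, north 10.7 cos 230° = -6.88
Leg 2 (256°, 9.4 km): east 9.4 sin 256° = -9.12, north 9.4 cos 256° = -2.27
Leg 3 (144°, 16.5 km): east 16.5 sin 144° = 9.70, north 16.5 cos 144° = -13.35
Net north component: -22.50 km.

22.5 km south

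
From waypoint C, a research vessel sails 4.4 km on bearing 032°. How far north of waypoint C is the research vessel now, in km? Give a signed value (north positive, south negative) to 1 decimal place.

Leg 1 (032°, 4.4 km): east 4.4 sin 32° = 2.33, north 4.4 cos 32° = 3.73
Net north component: 3.73 km.

3.7 km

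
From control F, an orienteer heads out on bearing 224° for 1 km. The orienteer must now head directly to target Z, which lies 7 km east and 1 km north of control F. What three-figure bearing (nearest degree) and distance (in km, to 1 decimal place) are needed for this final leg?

Leg 1 (224°, 1 km): east 1 sin 224° = -0.69, north 1 cos 224° = -0.72
Current position: (-0.69, -0.72). Target: (7, 1). Remaining: Δeast = 7.69, Δnorth = 1.72.
Bearing = atan2(7.69, 1.72) mod 360° = 77.40°; distance = √((7.69)² + (1.72)²) = 7.884 km.

077°, 7.9 km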